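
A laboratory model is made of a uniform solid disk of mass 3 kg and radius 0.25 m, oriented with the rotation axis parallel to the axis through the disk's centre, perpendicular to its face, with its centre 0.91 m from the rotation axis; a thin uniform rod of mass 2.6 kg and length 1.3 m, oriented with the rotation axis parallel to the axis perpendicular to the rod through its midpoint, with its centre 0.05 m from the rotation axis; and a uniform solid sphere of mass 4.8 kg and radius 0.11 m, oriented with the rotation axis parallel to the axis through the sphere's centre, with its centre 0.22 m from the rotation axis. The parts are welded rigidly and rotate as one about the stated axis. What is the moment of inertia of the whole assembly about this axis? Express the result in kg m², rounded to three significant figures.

3.21

Solid disk: I_cm = (1/2)MR² = (1/2)(3)(0.25)² = 0.09375 kg m²; centre at d = 0.91 m, so the parallel axis theorem gives I = 0.09375 + (3)(0.91)² = 2.5781 kg m².
Thin rod: I_cm = (1/12)ML² = (1/12)(2.6)(1.3)² = 0.36617 kg m²; centre at d = 0.05 m, so the parallel axis theorem gives I = 0.36617 + (2.6)(0.05)² = 0.37267 kg m².
Solid sphere: I_cm = (2/5)MR² = (2/5)(4.8)(0.11)² = 0.023232 kg m²; centre at d = 0.22 m, so the parallel axis theorem gives I = 0.023232 + (4.8)(0.22)² = 0.25555 kg m².
Total I = 2.5781 + 0.37267 + 0.25555 = 3.2063 kg m².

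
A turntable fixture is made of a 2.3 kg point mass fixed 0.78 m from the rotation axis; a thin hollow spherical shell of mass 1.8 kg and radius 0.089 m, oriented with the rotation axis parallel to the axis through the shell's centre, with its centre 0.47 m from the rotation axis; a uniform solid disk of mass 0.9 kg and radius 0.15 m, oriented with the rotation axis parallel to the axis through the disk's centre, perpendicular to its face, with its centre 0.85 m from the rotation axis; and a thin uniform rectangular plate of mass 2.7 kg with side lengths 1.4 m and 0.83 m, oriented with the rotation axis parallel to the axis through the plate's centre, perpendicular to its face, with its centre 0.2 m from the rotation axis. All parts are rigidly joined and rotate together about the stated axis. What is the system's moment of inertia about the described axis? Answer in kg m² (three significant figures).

Point mass: I_cm = 0; centre at d = 0.78 m, so I = I_cm + Md² gives I = 0 + (2.3)(0.78)² = 1.3993 kg m².
Spherical shell: I_cm = (2/3)MR² = (2/3)(1.8)(0.089)² = 0.0095052 kg m²; centre at d = 0.47 m, so I = I_cm + Md² gives I = 0.0095052 + (1.8)(0.47)² = 0.40713 kg m².
Solid disk: I_cm = (1/2)MR² = (1/2)(0.9)(0.15)² = 0.010125 kg m²; centre at d = 0.85 m, so I = I_cm + Md² gives I = 0.010125 + (0.9)(0.85)² = 0.66038 kg m².
Rectangular plate: I_cm = (1/12)M(a²+b²) = (1/12)(2.7)[(1.4)² + (0.83)²] = 0.596 kg m²; centre at d = 0.2 m, so I = I_cm + Md² gives I = 0.596 + (2.7)(0.2)² = 0.704 kg m².
Total I = 1.3993 + 0.40713 + 0.66038 + 0.704 = 3.1708 kg m².

3.17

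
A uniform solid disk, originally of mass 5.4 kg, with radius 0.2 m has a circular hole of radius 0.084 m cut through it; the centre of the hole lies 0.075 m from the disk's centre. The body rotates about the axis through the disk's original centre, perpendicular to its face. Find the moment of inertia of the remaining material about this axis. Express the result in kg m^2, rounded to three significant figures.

0.0993

Unpierced body about its centre: I₀ = (1/2)MR² = (1/2)(5.4)(0.2)² = 0.108 kg m^2.
The removed disk has mass m = M·(r/R)² = (5.4)(0.084/0.2)² = 0.95256 kg (same uniform areal density).
Its moment of inertia about the rotation axis (parallel-axis theorem): I_hole = (1/2)mr² + md² = (1/2)(0.95256)(0.084)² + (0.95256)(0.075)² = 0.0087188 kg m^2.
Treating the hole as negative mass, I = I₀ − I_hole = 0.108 − 0.0087188 = 0.099281 kg m^2.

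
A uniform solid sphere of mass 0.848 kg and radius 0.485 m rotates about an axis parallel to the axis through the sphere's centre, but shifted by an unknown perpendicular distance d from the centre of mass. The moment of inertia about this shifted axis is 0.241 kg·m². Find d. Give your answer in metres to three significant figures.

0.436

About the centre-of-mass axis, I_cm = (2/5)MR² = (2/5)(0.848)(0.485)² = 0.079788 kg·m².
Parallel axis theorem: I = I_cm + Md², so Md² = 0.241 − 0.079788 = 0.16121 kg·m².
d = √(0.16121 / 0.848) = 0.43601 m.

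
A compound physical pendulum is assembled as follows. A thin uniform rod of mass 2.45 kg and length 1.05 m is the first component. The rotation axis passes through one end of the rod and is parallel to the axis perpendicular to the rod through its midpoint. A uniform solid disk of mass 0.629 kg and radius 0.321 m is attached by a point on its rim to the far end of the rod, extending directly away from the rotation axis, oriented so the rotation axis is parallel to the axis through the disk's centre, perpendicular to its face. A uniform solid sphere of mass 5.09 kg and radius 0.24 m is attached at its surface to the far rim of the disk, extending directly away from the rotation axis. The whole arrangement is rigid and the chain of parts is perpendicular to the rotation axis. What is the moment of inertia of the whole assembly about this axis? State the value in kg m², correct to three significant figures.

21.2

Thin rod: I_cm = (1/12)ML² = (1/12)(2.45)(1.05)² = 0.22509 kg m²; centre at d = 0.525 m, so the parallel axis theorem gives I = 0.22509 + (2.45)(0.525)² = 0.90038 kg m².
Solid disk: I_cm = (1/2)MR² = (1/2)(0.629)(0.321)² = 0.032406 kg m²; centre at d = 0.525 + 0.525 + 0.321 = 1.371 m, so the parallel axis theorem gives I = 0.032406 + (0.629)(1.371)² = 1.2147 kg m².
Solid sphere: I_cm = (2/5)MR² = (2/5)(5.09)(0.24)² = 0.11727 kg m²; centre at d = 0.525 + 0.525 + 0.321 + 0.321 + 0.24 = 1.932 m, so the parallel axis theorem gives I = 0.11727 + (5.09)(1.932)² = 19.116 kg m².
Total I = 0.90038 + 1.2147 + 19.116 = 21.231 kg m².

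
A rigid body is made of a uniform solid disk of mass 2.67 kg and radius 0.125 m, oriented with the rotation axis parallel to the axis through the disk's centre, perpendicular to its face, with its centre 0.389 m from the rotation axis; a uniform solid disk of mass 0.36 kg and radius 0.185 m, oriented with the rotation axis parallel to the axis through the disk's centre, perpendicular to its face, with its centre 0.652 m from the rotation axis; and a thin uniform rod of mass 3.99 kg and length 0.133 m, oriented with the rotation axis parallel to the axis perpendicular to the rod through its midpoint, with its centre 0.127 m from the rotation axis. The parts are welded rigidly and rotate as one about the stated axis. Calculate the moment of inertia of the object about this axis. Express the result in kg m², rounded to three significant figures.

0.654

Solid disk: I_cm = (1/2)MR² = (1/2)(2.67)(0.125)² = 0.020859 kg m²; centre at d = 0.389 m, so the parallel axis theorem gives I = 0.020859 + (2.67)(0.389)² = 0.42489 kg m².
Solid disk: I_cm = (1/2)MR² = (1/2)(0.36)(0.185)² = 0.0061605 kg m²; centre at d = 0.652 m, so the parallel axis theorem gives I = 0.0061605 + (0.36)(0.652)² = 0.1592 kg m².
Thin rod: I_cm = (1/12)ML² = (1/12)(3.99)(0.133)² = 0.0058816 kg m²; centre at d = 0.127 m, so the parallel axis theorem gives I = 0.0058816 + (3.99)(0.127)² = 0.070236 kg m².
Total I = 0.42489 + 0.1592 + 0.070236 = 0.65432 kg m².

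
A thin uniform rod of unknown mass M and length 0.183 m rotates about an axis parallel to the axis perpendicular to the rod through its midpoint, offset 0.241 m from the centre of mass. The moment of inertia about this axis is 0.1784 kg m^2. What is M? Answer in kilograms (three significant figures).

I = I_cm + Md² = (1/12)ML² + Md² = M·[0.0833333·(0.183)² + (0.241)²] = M·0.060872.
So M = 0.1784 / 0.060872 = 2.9308 kg.

2.93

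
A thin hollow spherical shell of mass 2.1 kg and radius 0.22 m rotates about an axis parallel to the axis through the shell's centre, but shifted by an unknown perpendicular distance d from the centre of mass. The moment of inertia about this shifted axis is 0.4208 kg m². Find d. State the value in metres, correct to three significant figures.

0.410

About the centre-of-mass axis, I_cm = (2/3)MR² = (2/3)(2.1)(0.22)² = 0.06776 kg m².
Parallel axis theorem: I = I_cm + Md², so Md² = 0.4208 − 0.06776 = 0.35304 kg m².
d = √(0.35304 / 2.1) = 0.41002 m.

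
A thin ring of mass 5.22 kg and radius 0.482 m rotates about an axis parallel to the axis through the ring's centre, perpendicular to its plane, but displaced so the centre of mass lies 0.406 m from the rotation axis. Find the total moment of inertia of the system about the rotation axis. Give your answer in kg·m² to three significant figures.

2.07

I_cm = MR² = (5.22)(0.482)² = 1.2127 kg·m²; centre at d = 0.406 m, so I = I_cm + Md² gives I = 1.2127 + (5.22)(0.406)² = 2.0732 kg·m².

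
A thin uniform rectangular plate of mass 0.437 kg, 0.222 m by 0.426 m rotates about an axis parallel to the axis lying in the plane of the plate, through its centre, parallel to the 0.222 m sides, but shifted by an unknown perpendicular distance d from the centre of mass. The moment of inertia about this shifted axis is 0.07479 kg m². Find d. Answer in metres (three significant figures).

0.395

About the centre-of-mass axis, I_cm = (1/12)Mb² = (1/12)(0.437)(0.426)² = 0.0066088 kg m².
Parallel axis theorem: I = I_cm + Md², so Md² = 0.07479 − 0.0066088 = 0.068181 kg m².
d = √(0.068181 / 0.437) = 0.395 m.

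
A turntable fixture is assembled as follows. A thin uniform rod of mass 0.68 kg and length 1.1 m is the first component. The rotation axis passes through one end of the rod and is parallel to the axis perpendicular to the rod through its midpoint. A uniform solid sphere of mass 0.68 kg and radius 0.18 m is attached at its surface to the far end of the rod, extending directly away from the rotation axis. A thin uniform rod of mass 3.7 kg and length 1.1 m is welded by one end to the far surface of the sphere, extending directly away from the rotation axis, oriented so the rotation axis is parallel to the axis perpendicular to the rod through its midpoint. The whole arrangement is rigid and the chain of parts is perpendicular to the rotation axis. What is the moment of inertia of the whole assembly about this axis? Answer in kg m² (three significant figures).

Thin rod: I_cm = (1/12)ML² = (1/12)(0.68)(1.1)² = 0.068567 kg m²; centre at d = 0.55 m, so the parallel axis theorem gives I = 0.068567 + (0.68)(0.55)² = 0.27427 kg m².
Solid sphere: I_cm = (2/5)MR² = (2/5)(0.68)(0.18)² = 0.0088128 kg m²; centre at d = 0.55 + 0.55 + 0.18 = 1.28 m, so the parallel axis theorem gives I = 0.0088128 + (0.68)(1.28)² = 1.1229 kg m².
Thin rod: I_cm = (1/12)ML² = (1/12)(3.7)(1.1)² = 0.37308 kg m²; centre at d = 0.55 + 0.55 + 0.18 + 0.18 + 0.55 = 2.01 m, so the parallel axis theorem gives I = 0.37308 + (3.7)(2.01)² = 15.321 kg m².
Total I = 0.27427 + 1.1229 + 15.321 = 16.719 kg m².

16.7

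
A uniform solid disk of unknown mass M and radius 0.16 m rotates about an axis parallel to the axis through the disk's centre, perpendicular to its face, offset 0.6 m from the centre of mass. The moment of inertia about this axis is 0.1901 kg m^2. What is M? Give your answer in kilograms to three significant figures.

I = I_cm + Md² = (1/2)MR² + Md² = M·[0.5·(0.16)² + (0.6)²] = M·0.3728.
So M = 0.1901 / 0.3728 = 0.50992 kg.

0.510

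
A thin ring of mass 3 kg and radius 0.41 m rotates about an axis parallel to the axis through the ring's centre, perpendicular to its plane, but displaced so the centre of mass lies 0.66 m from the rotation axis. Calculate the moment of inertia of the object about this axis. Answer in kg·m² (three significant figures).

I_cm = MR² = (3)(0.41)² = 0.5043 kg·m²; centre at d = 0.66 m, so the parallel axis theorem gives I = 0.5043 + (3)(0.66)² = 1.8111 kg·m².

1.81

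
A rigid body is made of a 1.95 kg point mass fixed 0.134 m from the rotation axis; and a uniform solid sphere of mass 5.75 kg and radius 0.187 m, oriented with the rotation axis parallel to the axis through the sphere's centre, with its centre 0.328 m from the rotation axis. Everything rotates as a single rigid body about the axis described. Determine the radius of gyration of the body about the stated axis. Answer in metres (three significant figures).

Point mass: I_cm = 0; centre at d = 0.134 m, so the parallel axis theorem gives I = 0 + (1.95)(0.134)² = 0.035014 kg m².
Solid sphere: I_cm = (2/5)MR² = (2/5)(5.75)(0.187)² = 0.080429 kg m²; centre at d = 0.328 m, so the parallel axis theorem gives I = 0.080429 + (5.75)(0.328)² = 0.69904 kg m².
Total I = 0.73405 kg m²; total mass M = 7.7 kg.
k = √(I/M) = √(0.73405/7.7) = 0.30876 m.

0.309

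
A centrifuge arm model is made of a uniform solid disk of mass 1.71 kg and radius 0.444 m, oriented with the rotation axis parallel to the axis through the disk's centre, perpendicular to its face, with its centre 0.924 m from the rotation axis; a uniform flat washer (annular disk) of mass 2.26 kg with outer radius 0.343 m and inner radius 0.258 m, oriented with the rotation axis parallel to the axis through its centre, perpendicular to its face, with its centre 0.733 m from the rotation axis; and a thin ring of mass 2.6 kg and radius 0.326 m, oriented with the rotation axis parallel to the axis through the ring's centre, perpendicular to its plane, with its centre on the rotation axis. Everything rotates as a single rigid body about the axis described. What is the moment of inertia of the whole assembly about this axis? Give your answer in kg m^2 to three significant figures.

3.33

Solid disk: I_cm = (1/2)MR² = (1/2)(1.71)(0.444)² = 0.16855 kg m^2; centre at d = 0.924 m, so the parallel axis theorem gives I = 0.16855 + (1.71)(0.924)² = 1.6285 kg m^2.
Annular disk: I_cm = (1/2)M(R²+r²) = (1/2)(2.26)[(0.343)² + (0.258)²] = 0.20816 kg m^2; centre at d = 0.733 m, so the parallel axis theorem gives I = 0.20816 + (2.26)(0.733)² = 1.4224 kg m^2.
Thin ring: I_cm = MR² = (2.6)(0.326)² = 0.27632 kg m^2; axis through the centre, so I = 0.27632 kg m^2.
Total I = 1.6285 + 1.4224 + 0.27632 = 3.3273 kg m^2.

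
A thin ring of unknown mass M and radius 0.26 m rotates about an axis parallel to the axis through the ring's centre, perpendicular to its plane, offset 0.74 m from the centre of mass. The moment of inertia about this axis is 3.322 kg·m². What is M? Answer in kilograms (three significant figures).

I = I_cm + Md² = MR² + Md² = M·[1·(0.26)² + (0.74)²] = M·0.6152.
So M = 3.322 / 0.6152 = 5.3999 kg.

5.40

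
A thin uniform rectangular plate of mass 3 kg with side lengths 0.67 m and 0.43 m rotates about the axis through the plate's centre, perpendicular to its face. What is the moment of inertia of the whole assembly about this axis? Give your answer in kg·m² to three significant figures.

I_cm = (1/12)M(a²+b²) = (1/12)(3)[(0.67)² + (0.43)²] = 0.15845 kg·m²; axis through the centre, so I = 0.15845 kg·m².

0.158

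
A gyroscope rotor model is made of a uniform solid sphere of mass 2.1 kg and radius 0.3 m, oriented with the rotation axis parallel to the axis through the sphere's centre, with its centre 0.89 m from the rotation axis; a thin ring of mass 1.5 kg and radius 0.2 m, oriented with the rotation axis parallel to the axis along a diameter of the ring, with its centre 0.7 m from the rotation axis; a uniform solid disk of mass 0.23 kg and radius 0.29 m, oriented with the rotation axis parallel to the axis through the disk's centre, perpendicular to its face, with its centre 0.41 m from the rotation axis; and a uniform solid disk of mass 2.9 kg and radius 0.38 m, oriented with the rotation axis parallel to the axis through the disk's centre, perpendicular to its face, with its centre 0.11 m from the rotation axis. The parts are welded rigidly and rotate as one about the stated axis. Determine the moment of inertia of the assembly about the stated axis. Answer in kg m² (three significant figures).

2.80

Solid sphere: I_cm = (2/5)MR² = (2/5)(2.1)(0.3)² = 0.0756 kg m²; centre at d = 0.89 m, so the parallel axis theorem gives I = 0.0756 + (2.1)(0.89)² = 1.739 kg m².
Thin ring: I_cm = (1/2)MR² = (1/2)(1.5)(0.2)² = 0.03 kg m²; centre at d = 0.7 m, so the parallel axis theorem gives I = 0.03 + (1.5)(0.7)² = 0.765 kg m².
Solid disk: I_cm = (1/2)MR² = (1/2)(0.23)(0.29)² = 0.0096715 kg m²; centre at d = 0.41 m, so the parallel axis theorem gives I = 0.0096715 + (0.23)(0.41)² = 0.048334 kg m².
Solid disk: I_cm = (1/2)MR² = (1/2)(2.9)(0.38)² = 0.20938 kg m²; centre at d = 0.11 m, so the parallel axis theorem gives I = 0.20938 + (2.9)(0.11)² = 0.24447 kg m².
Total I = 1.739 + 0.765 + 0.048334 + 0.24447 = 2.7968 kg m².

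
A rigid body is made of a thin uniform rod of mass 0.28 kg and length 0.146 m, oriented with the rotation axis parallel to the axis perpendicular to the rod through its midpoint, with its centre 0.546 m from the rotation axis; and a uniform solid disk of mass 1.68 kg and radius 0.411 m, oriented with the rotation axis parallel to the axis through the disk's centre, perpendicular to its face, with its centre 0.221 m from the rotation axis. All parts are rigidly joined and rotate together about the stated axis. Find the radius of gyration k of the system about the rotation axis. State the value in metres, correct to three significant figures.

0.396

Thin rod: I_cm = (1/12)ML² = (1/12)(0.28)(0.146)² = 0.00049737 kg m²; centre at d = 0.546 m, so the parallel axis theorem gives I = 0.00049737 + (0.28)(0.546)² = 0.08397 kg m².
Solid disk: I_cm = (1/2)MR² = (1/2)(1.68)(0.411)² = 0.14189 kg m²; centre at d = 0.221 m, so the parallel axis theorem gives I = 0.14189 + (1.68)(0.221)² = 0.22395 kg m².
Total I = 0.30792 kg m²; total mass M = 1.96 kg.
k = √(I/M) = √(0.30792/1.96) = 0.39636 m.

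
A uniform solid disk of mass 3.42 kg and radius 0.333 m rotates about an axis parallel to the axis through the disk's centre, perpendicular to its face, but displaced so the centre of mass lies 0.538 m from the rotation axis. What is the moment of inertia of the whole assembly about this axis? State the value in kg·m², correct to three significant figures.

I_cm = (1/2)MR² = (1/2)(3.42)(0.333)² = 0.18962 kg·m²; centre at d = 0.538 m, so the parallel axis theorem gives I = 0.18962 + (3.42)(0.538)² = 1.1795 kg·m².

1.18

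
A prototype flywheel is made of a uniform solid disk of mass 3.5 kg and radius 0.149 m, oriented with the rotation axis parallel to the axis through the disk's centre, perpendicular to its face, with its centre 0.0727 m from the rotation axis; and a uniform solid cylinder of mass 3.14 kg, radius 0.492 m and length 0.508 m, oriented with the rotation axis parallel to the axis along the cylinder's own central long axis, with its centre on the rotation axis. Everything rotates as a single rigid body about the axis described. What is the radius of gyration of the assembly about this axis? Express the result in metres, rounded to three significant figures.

0.257

Solid disk: I_cm = (1/2)MR² = (1/2)(3.5)(0.149)² = 0.038852 kg m²; centre at d = 0.0727 m, so the parallel axis theorem gives I = 0.038852 + (3.5)(0.0727)² = 0.05735 kg m².
Solid cylinder: I_cm = (1/2)MR² = (1/2)(3.14)(0.492)² = 0.38004 kg m²; axis through the centre, so I = 0.38004 kg m².
Total I = 0.43739 kg m²; total mass M = 6.64 kg.
k = √(I/M) = √(0.43739/6.64) = 0.25666 m.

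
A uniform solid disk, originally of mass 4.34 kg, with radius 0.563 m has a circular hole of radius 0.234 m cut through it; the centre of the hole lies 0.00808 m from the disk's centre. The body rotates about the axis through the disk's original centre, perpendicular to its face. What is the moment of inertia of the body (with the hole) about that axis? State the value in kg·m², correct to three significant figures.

0.667

Unpierced body about its centre: I₀ = (1/2)MR² = (1/2)(4.34)(0.563)² = 0.68782 kg·m².
The removed disk has mass m = M·(r/R)² = (4.34)(0.234/0.563)² = 0.74973 kg (same uniform areal density).
Its moment of inertia about the rotation axis (parallel-axis theorem): I_hole = (1/2)mr² + md² = (1/2)(0.74973)(0.234)² + (0.74973)(0.00808)² = 0.020575 kg·m².
Treating the hole as negative mass, I = I₀ − I_hole = 0.68782 − 0.020575 = 0.66725 kg·m².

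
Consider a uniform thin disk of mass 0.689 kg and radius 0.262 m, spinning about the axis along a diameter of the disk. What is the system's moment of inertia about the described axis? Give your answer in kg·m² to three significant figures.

I_cm = (1/4)MR² = (1/4)(0.689)(0.262)² = 0.011824 kg·m²; axis through the centre, so I = 0.011824 kg·m².

0.0118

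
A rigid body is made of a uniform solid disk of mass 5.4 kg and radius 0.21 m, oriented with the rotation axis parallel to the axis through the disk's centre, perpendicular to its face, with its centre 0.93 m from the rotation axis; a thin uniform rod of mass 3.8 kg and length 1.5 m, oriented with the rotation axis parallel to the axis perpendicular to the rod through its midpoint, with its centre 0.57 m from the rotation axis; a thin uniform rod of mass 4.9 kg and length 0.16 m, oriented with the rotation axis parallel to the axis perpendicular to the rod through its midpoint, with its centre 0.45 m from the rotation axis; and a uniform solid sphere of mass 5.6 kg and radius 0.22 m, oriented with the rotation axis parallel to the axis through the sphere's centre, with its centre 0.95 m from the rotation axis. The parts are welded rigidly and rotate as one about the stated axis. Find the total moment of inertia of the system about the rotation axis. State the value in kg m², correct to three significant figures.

Solid disk: I_cm = (1/2)MR² = (1/2)(5.4)(0.21)² = 0.11907 kg m²; centre at d = 0.93 m, so the parallel axis theorem gives I = 0.11907 + (5.4)(0.93)² = 4.7895 kg m².
Thin rod: I_cm = (1/12)ML² = (1/12)(3.8)(1.5)² = 0.7125 kg m²; centre at d = 0.57 m, so the parallel axis theorem gives I = 0.7125 + (3.8)(0.57)² = 1.9471 kg m².
Thin rod: I_cm = (1/12)ML² = (1/12)(4.9)(0.16)² = 0.010453 kg m²; centre at d = 0.45 m, so the parallel axis theorem gives I = 0.010453 + (4.9)(0.45)² = 1.0027 kg m².
Solid sphere: I_cm = (2/5)MR² = (2/5)(5.6)(0.22)² = 0.10842 kg m²; centre at d = 0.95 m, so the parallel axis theorem gives I = 0.10842 + (5.6)(0.95)² = 5.1624 kg m².
Total I = 4.7895 + 1.9471 + 1.0027 + 5.1624 = 12.902 kg m².

12.9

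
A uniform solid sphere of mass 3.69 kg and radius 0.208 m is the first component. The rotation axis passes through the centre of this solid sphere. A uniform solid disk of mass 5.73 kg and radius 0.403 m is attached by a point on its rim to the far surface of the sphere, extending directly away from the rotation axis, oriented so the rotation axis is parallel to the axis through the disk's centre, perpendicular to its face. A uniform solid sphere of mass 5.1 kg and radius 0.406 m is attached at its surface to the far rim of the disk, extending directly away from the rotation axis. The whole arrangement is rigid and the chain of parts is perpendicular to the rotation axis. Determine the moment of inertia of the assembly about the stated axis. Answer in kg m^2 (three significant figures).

Solid sphere: I_cm = (2/5)MR² = (2/5)(3.69)(0.208)² = 0.063858 kg m^2; axis through the centre, so I = 0.063858 kg m^2.
Solid disk: I_cm = (1/2)MR² = (1/2)(5.73)(0.403)² = 0.4653 kg m^2; centre at d = 0.208 + 0.403 = 0.611 m, so the parallel axis theorem gives I = 0.4653 + (5.73)(0.611)² = 2.6044 kg m^2.
Solid sphere: I_cm = (2/5)MR² = (2/5)(5.1)(0.406)² = 0.33627 kg m^2; centre at d = 0.208 + 0.403 + 0.403 + 0.406 = 1.42 m, so the parallel axis theorem gives I = 0.33627 + (5.1)(1.42)² = 10.62 kg m^2.
Total I = 0.063858 + 2.6044 + 10.62 = 13.288 kg m^2.

13.3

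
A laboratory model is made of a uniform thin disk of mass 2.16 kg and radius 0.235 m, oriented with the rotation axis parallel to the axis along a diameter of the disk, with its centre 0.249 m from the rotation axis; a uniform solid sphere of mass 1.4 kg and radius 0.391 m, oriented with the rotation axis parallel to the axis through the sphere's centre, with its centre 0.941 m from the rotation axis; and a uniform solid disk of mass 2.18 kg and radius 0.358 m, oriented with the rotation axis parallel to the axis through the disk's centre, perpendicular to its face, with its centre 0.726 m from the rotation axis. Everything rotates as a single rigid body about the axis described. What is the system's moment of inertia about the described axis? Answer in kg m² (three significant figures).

Thin disk: I_cm = (1/4)MR² = (1/4)(2.16)(0.235)² = 0.029822 kg m²; centre at d = 0.249 m, so the parallel axis theorem gives I = 0.029822 + (2.16)(0.249)² = 0.16374 kg m².
Solid sphere: I_cm = (2/5)MR² = (2/5)(1.4)(0.391)² = 0.085613 kg m²; centre at d = 0.941 m, so the parallel axis theorem gives I = 0.085613 + (1.4)(0.941)² = 1.3253 kg m².
Solid disk: I_cm = (1/2)MR² = (1/2)(2.18)(0.358)² = 0.1397 kg m²; centre at d = 0.726 m, so the parallel axis theorem gives I = 0.1397 + (2.18)(0.726)² = 1.2887 kg m².
Total I = 0.16374 + 1.3253 + 1.2887 = 2.7778 kg m².

2.78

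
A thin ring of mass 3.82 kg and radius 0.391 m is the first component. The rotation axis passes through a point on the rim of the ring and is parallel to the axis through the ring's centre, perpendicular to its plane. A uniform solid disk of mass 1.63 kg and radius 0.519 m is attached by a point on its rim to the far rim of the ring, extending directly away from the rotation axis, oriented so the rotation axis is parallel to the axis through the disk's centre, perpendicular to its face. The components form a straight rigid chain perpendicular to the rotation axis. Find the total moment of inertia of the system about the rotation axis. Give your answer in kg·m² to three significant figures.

Thin ring: I_cm = MR² = (3.82)(0.391)² = 0.58401 kg·m²; centre at d = 0.391 m, so the parallel axis theorem gives I = 0.58401 + (3.82)(0.391)² = 1.168 kg·m².
Solid disk: I_cm = (1/2)MR² = (1/2)(1.63)(0.519)² = 0.21953 kg·m²; centre at d = 0.391 + 0.391 + 0.519 = 1.301 m, so the parallel axis theorem gives I = 0.21953 + (1.63)(1.301)² = 2.9785 kg·m².
Total I = 1.168 + 2.9785 = 4.1465 kg·m².

4.15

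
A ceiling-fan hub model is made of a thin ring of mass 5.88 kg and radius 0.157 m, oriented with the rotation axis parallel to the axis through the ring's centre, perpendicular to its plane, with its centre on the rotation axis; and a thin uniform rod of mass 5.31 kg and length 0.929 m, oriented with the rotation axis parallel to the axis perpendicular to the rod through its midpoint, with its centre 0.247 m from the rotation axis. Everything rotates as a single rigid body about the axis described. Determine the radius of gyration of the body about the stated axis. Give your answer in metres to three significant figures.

Thin ring: I_cm = MR² = (5.88)(0.157)² = 0.14494 kg m²; axis through the centre, so I = 0.14494 kg m².
Thin rod: I_cm = (1/12)ML² = (1/12)(5.31)(0.929)² = 0.3819 kg m²; centre at d = 0.247 m, so the parallel axis theorem gives I = 0.3819 + (5.31)(0.247)² = 0.70585 kg m².
Total I = 0.85079 kg m²; total mass M = 11.19 kg.
k = √(I/M) = √(0.85079/11.19) = 0.27574 m.

0.276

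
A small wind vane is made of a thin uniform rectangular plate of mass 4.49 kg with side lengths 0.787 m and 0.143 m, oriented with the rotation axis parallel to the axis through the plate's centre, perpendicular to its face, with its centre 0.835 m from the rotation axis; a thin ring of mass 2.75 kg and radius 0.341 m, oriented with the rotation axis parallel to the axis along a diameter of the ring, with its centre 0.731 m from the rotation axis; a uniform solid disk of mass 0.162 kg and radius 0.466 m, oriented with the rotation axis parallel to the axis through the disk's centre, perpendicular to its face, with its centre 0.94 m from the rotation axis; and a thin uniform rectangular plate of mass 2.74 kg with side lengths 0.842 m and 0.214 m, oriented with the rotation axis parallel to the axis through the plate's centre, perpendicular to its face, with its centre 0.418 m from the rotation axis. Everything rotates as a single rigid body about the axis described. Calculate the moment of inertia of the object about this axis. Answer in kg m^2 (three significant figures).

Rectangular plate: I_cm = (1/12)M(a²+b²) = (1/12)(4.49)[(0.787)² + (0.143)²] = 0.2394 kg m^2; centre at d = 0.835 m, so the parallel axis theorem gives I = 0.2394 + (4.49)(0.835)² = 3.3699 kg m^2.
Thin ring: I_cm = (1/2)MR² = (1/2)(2.75)(0.341)² = 0.15989 kg m^2; centre at d = 0.731 m, so the parallel axis theorem gives I = 0.15989 + (2.75)(0.731)² = 1.6294 kg m^2.
Solid disk: I_cm = (1/2)MR² = (1/2)(0.162)(0.466)² = 0.01759 kg m^2; centre at d = 0.94 m, so the parallel axis theorem gives I = 0.01759 + (0.162)(0.94)² = 0.16073 kg m^2.
Rectangular plate: I_cm = (1/12)M(a²+b²) = (1/12)(2.74)[(0.842)² + (0.214)²] = 0.17234 kg m^2; centre at d = 0.418 m, so the parallel axis theorem gives I = 0.17234 + (2.74)(0.418)² = 0.65108 kg m^2.
Total I = 3.3699 + 1.6294 + 0.16073 + 0.65108 = 5.8111 kg m^2.

5.81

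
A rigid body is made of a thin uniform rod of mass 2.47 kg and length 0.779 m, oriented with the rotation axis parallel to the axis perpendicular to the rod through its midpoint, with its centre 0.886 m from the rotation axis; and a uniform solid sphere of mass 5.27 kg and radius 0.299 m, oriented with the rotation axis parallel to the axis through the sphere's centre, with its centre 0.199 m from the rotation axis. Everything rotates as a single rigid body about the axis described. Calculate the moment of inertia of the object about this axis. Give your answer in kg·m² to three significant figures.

2.46

Thin rod: I_cm = (1/12)ML² = (1/12)(2.47)(0.779)² = 0.12491 kg·m²; centre at d = 0.886 m, so the parallel axis theorem gives I = 0.12491 + (2.47)(0.886)² = 2.0638 kg·m².
Solid sphere: I_cm = (2/5)MR² = (2/5)(5.27)(0.299)² = 0.18846 kg·m²; centre at d = 0.199 m, so the parallel axis theorem gives I = 0.18846 + (5.27)(0.199)² = 0.39715 kg·m².
Total I = 2.0638 + 0.39715 = 2.461 kg·m².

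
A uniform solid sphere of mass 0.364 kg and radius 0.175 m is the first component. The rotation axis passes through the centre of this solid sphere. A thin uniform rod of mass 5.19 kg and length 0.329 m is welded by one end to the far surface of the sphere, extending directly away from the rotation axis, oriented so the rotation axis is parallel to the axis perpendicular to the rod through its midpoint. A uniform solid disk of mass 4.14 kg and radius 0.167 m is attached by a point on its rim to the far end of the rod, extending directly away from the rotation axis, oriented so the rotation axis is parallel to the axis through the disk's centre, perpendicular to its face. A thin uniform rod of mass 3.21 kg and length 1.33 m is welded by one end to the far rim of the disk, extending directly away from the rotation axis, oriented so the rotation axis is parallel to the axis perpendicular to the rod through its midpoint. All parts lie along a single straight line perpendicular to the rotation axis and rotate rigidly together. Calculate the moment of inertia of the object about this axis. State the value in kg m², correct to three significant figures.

Solid sphere: I_cm = (2/5)MR² = (2/5)(0.364)(0.175)² = 0.004459 kg m²; axis through the centre, so I = 0.004459 kg m².
Thin rod: I_cm = (1/12)ML² = (1/12)(5.19)(0.329)² = 0.046814 kg m²; centre at d = 0.175 + 0.1645 = 0.3395 m, so the parallel axis theorem gives I = 0.046814 + (5.19)(0.3395)² = 0.64501 kg m².
Solid disk: I_cm = (1/2)MR² = (1/2)(4.14)(0.167)² = 0.05773 kg m²; centre at d = 0.175 + 0.1645 + 0.1645 + 0.167 = 0.671 m, so the parallel axis theorem gives I = 0.05773 + (4.14)(0.671)² = 1.9217 kg m².
Thin rod: I_cm = (1/12)ML² = (1/12)(3.21)(1.33)² = 0.47318 kg m²; centre at d = 0.175 + 0.1645 + 0.1645 + 0.167 + 0.167 + 0.665 = 1.503 m, so the parallel axis theorem gives I = 0.47318 + (3.21)(1.503)² = 7.7246 kg m².
Total I = 0.004459 + 0.64501 + 1.9217 + 7.7246 = 10.296 kg m².

10.3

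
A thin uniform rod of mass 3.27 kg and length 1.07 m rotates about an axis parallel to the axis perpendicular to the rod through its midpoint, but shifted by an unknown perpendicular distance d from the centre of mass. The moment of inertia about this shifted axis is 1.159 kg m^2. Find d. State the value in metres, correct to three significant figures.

0.509

About the centre-of-mass axis, I_cm = (1/12)ML² = (1/12)(3.27)(1.07)² = 0.31199 kg m^2.
Parallel axis theorem: I = I_cm + Md², so Md² = 1.159 − 0.31199 = 0.84701 kg m^2.
d = √(0.84701 / 3.27) = 0.50895 m.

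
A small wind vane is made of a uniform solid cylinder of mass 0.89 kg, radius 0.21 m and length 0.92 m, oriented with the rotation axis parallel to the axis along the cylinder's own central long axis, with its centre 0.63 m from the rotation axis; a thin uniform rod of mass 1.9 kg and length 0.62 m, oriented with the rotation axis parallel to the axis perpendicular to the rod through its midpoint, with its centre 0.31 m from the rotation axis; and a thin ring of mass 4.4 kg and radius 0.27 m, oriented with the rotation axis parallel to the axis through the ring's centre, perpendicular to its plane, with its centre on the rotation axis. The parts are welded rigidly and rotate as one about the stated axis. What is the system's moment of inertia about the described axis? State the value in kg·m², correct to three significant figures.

0.937

Solid cylinder: I_cm = (1/2)MR² = (1/2)(0.89)(0.21)² = 0.019624 kg·m²; centre at d = 0.63 m, so I = I_cm + Md² gives I = 0.019624 + (0.89)(0.63)² = 0.37287 kg·m².
Thin rod: I_cm = (1/12)ML² = (1/12)(1.9)(0.62)² = 0.060863 kg·m²; centre at d = 0.31 m, so I = I_cm + Md² gives I = 0.060863 + (1.9)(0.31)² = 0.24345 kg·m².
Thin ring: I_cm = MR² = (4.4)(0.27)² = 0.32076 kg·m²; axis through the centre, so I = 0.32076 kg·m².
Total I = 0.37287 + 0.24345 + 0.32076 = 0.93708 kg·m².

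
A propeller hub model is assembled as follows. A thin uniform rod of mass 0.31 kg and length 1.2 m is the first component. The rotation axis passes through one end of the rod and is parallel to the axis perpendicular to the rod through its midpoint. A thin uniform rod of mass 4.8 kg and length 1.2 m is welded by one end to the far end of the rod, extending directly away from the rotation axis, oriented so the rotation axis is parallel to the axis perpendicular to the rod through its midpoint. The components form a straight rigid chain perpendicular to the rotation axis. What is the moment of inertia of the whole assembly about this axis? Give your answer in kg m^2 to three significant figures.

16.3

Thin rod: I_cm = (1/12)ML² = (1/12)(0.31)(1.2)² = 0.0372 kg m^2; centre at d = 0.6 m, so the parallel axis theorem gives I = 0.0372 + (0.31)(0.6)² = 0.1488 kg m^2.
Thin rod: I_cm = (1/12)ML² = (1/12)(4.8)(1.2)² = 0.576 kg m^2; centre at d = 0.6 + 0.6 + 0.6 = 1.8 m, so the parallel axis theorem gives I = 0.576 + (4.8)(1.8)² = 16.128 kg m^2.
Total I = 0.1488 + 16.128 = 16.277 kg m^2.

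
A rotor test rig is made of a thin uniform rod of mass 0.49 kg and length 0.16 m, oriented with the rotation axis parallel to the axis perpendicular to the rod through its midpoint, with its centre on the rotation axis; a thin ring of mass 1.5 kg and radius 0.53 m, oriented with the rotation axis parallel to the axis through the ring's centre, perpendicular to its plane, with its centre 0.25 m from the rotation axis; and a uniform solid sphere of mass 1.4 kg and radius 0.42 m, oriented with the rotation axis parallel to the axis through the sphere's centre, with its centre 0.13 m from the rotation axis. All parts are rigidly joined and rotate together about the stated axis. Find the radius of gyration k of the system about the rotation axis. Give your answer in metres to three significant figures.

Thin rod: I_cm = (1/12)ML² = (1/12)(0.49)(0.16)² = 0.0010453 kg m²; axis through the centre, so I = 0.0010453 kg m².
Thin ring: I_cm = MR² = (1.5)(0.53)² = 0.42135 kg m²; centre at d = 0.25 m, so the parallel axis theorem gives I = 0.42135 + (1.5)(0.25)² = 0.5151 kg m².
Solid sphere: I_cm = (2/5)MR² = (2/5)(1.4)(0.42)² = 0.098784 kg m²; centre at d = 0.13 m, so the parallel axis theorem gives I = 0.098784 + (1.4)(0.13)² = 0.12244 kg m².
Total I = 0.63859 kg m²; total mass M = 3.39 kg.
k = √(I/M) = √(0.63859/3.39) = 0.43402 m.

0.434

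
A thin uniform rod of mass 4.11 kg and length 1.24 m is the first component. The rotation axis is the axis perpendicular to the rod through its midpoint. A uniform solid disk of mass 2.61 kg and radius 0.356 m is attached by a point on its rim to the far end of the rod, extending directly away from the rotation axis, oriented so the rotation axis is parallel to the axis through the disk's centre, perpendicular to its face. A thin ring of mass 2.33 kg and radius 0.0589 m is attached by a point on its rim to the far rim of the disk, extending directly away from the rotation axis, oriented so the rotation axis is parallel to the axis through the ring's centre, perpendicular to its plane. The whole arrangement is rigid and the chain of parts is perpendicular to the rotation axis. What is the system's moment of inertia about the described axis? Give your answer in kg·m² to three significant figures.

Thin rod: I_cm = (1/12)ML² = (1/12)(4.11)(1.24)² = 0.52663 kg·m²; axis through the centre, so I = 0.52663 kg·m².
Solid disk: I_cm = (1/2)MR² = (1/2)(2.61)(0.356)² = 0.16539 kg·m²; centre at d = 0.62 + 0.356 = 0.976 m, so the parallel axis theorem gives I = 0.16539 + (2.61)(0.976)² = 2.6516 kg·m².
Thin ring: I_cm = MR² = (2.33)(0.0589)² = 0.0080833 kg·m²; centre at d = 0.62 + 0.356 + 0.356 + 0.0589 = 1.3909 m, so the parallel axis theorem gives I = 0.0080833 + (2.33)(1.3909)² = 4.5157 kg·m².
Total I = 0.52663 + 2.6516 + 4.5157 = 7.6939 kg·m².

7.69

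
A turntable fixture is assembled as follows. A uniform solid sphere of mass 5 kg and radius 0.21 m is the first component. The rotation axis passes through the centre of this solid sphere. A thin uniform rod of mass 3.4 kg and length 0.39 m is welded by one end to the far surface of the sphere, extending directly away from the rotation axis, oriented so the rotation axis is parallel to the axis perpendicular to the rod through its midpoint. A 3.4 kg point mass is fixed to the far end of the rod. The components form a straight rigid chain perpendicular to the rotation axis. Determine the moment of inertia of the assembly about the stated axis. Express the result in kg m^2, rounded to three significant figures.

1.91

Solid sphere: I_cm = (2/5)MR² = (2/5)(5)(0.21)² = 0.0882 kg m^2; axis through the centre, so I = 0.0882 kg m^2.
Thin rod: I_cm = (1/12)ML² = (1/12)(3.4)(0.39)² = 0.043095 kg m^2; centre at d = 0.21 + 0.195 = 0.405 m, so the parallel axis theorem gives I = 0.043095 + (3.4)(0.405)² = 0.60078 kg m^2.
Point mass: I_cm = 0; centre at d = 0.21 + 0.195 + 0.195 = 0.6 m, so the parallel axis theorem gives I = 0 + (3.4)(0.6)² = 1.224 kg m^2.
Total I = 0.0882 + 0.60078 + 1.224 = 1.913 kg m^2.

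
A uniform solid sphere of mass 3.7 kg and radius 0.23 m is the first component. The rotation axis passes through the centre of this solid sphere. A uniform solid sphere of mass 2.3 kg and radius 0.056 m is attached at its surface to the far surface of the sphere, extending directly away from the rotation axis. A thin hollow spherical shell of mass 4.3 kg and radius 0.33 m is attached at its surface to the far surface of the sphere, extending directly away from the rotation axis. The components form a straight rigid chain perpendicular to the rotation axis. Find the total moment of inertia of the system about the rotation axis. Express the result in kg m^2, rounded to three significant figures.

Solid sphere: I_cm = (2/5)MR² = (2/5)(3.7)(0.23)² = 0.078292 kg m^2; axis through the centre, so I = 0.078292 kg m^2.
Solid sphere: I_cm = (2/5)MR² = (2/5)(2.3)(0.056)² = 0.0028851 kg m^2; centre at d = 0.23 + 0.056 = 0.286 m, so the parallel axis theorem gives I = 0.0028851 + (2.3)(0.286)² = 0.19102 kg m^2.
Spherical shell: I_cm = (2/3)MR² = (2/3)(4.3)(0.33)² = 0.31218 kg m^2; centre at d = 0.23 + 0.056 + 0.056 + 0.33 = 0.672 m, so the parallel axis theorem gives I = 0.31218 + (4.3)(0.672)² = 2.254 kg m^2.
Total I = 0.078292 + 0.19102 + 2.254 = 2.5233 kg m^2.

2.52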